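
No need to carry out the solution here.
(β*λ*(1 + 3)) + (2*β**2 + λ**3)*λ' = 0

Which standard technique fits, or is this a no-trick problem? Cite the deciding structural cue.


Technique: the exact-equation method — equality of cross partials is the green light — assemble the potential function term by term.


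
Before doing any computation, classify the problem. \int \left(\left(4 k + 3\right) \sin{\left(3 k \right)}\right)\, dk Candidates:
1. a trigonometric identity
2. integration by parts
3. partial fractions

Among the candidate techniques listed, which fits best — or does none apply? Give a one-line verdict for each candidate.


Method: integration by parts — the integrand splits as 4 k + 3 times \sin{\left(3 k \right)} — repeatedly differentiating the polynomial part kills it, which is the parts ladder.
- a trigonometric identity: there is no trigonometric structure whose rewriting would simplify the integrand.
- integration by parts — yes — fits the structure here.
- partial fractions: the expression is not a ratio of polynomials that decomposes further.


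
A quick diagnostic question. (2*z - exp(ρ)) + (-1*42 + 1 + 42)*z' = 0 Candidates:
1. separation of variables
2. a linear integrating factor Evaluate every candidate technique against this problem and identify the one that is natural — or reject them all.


Diagnosis: a linear integrating factor — the equation is linear in z with coefficient 2; multiplying by the integrating factor exp(∫2) makes the left side a perfect derivative.
- separation of variables: no algebra isolates the independent variable on one side and the unknown on the other.
- a linear integrating factor — yes, a natural case for it.


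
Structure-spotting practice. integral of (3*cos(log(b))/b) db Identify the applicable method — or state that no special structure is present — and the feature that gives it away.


Verdict: u-substitution — the only nontrivial dependence routes through log(b), whose derivative supplies the leftover factor up to a constant multiple — u = log(b) flattens it.


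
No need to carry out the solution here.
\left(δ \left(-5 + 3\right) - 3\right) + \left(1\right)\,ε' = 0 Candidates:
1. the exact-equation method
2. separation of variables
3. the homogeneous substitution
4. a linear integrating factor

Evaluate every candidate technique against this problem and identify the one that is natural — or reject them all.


Verdict: no special technique — solved for the derivative, ε never appears on the right — this is a direct integration in δ, not a differential-equations problem at heart.
- the exact-equation method — with the unknown absent from both coefficients, the cross-partial test holds emptily — nothing for the exact method to work on.
- separation of variables: separation is only trivially available — with the unknown absent from the slope this is a direct integration, not a separation problem.
- the homogeneous substitution: the slope is not a function of the ratio of the variables alone.
- a linear integrating factor — with the unknown absent the integrating factor is a formality; direct integration is the working structure.


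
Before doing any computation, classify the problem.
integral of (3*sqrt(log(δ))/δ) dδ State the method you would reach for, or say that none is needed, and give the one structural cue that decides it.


Best approach: u-substitution — collected, the integrand has one factor that is, up to a constant, the derivative of an inner expression the rest depends on — substitute for that inner expression.


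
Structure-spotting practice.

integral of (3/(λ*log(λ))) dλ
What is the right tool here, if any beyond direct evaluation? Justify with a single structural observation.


Best approach: u-substitution — collected, the integrand has one factor that is, up to a constant, the derivative of an inner expression the rest depends on — substitute for that inner expression.


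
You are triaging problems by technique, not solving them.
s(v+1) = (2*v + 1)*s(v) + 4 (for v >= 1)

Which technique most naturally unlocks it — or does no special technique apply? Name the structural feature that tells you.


Best approach: a summation factor — first-order, linear, moving coefficient 2*v + 1: the discrete analogue of an integrating factor handles it.


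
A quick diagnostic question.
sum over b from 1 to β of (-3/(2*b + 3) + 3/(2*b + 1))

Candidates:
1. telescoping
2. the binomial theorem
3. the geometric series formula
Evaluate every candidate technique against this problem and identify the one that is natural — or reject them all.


Best approach: telescoping — each term adds 3/(2*b + 1) and subtracts the same expression advanced one index; that subtracted piece cancels against the next term's added copy — only the boundary terms survive.
- telescoping: yes, a natural case for it.
- the binomial theorem: the terms lack the binomial-coefficient-weighted complementary-power pattern of an expansion.
- the geometric series formula: the ratio of consecutive terms depends on the index.


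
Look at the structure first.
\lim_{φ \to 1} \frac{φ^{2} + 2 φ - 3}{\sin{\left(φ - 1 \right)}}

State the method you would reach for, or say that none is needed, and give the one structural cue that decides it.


Technique: l'Hôpital's rule (0/0) — numerator and denominator both vanish at 1 — a genuine 0/0 form, which is exactly when l'Hôpital applies. Expanding numerator and denominator to first order gives the same value — the rule automates exactly that.


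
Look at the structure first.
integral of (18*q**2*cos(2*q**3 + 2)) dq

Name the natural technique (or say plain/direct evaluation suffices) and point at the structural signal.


Verdict: u-substitution — the only nontrivial dependence routes through 2*q**3 + 2, whose derivative supplies the leftover factor up to a constant multiple — u = 2*q**3 + 2 flattens it.


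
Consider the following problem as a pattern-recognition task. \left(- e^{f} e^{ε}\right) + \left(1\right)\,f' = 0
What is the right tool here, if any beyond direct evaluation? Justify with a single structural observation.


Diagnosis: separation of variables — solved for the derivative, the right side splits multiplicatively into a function of each variable alone — divide and integrate each side.


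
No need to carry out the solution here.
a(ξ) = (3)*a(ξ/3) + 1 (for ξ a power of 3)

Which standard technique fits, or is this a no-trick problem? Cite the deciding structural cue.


Method: the master substitution — the recursive call is at index ξ/3 rather than a shift, a divide-and-conquer shape — substituting ξ = 3^m linearizes it.


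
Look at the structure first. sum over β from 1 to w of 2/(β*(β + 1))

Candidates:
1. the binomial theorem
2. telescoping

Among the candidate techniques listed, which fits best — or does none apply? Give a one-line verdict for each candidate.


Verdict: telescoping — integer-spaced poles in 2/(β*(β + 1)) are the telescoping signature in disguise.
- the binomial theorem: there is no sum-raised-to-a-power identity hiding in these terms.
- telescoping — yes — fits the structure here.


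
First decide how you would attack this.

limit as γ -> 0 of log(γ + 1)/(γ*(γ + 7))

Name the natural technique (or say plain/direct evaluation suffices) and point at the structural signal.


Diagnosis: l'Hôpital's rule (0/0) — substituting 0 gives 0 over 0; differentiate top and bottom once and re-evaluate. Expanding numerator and denominator to first order gives the same value — the rule automates exactly that.


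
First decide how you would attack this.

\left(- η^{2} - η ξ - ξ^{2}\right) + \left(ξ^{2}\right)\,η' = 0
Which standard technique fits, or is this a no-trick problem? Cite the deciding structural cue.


Verdict: the homogeneous substitution — scaling ξ and η together leaves the slope fixed — it depends only on η/ξ, so substitute the ratio.


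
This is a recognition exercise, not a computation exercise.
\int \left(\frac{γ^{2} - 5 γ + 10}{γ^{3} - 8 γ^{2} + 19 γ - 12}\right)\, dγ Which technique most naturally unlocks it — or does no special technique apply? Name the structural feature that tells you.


Best approach: partial fractions — each factor of γ^{3} - 8 γ^{2} + 19 γ - 12 owns one elementary piece of the integrand — separate them and integrate piecewise.


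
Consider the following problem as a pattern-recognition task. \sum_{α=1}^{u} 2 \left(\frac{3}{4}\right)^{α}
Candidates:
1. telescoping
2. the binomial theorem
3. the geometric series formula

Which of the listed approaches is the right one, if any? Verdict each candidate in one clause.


Method: the geometric series formula — the ratio of consecutive terms is the constant \frac{3}{4}, independent of the index — a geometric sum.
- telescoping: the summand is not presented as a shifted difference — a telescoping rewrite may exist, but the displayed structure does not offer one.
- the binomial theorem: the terms do not reassemble into a binomial power.
- the geometric series formula — applicable, and directly so.


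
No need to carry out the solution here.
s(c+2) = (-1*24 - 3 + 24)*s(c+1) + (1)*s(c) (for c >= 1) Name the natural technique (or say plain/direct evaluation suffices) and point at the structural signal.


Diagnosis: the characteristic-root method — the recurrence is linear and homogeneous with constant coefficients, so the ansatz r^c turns it into a polynomial equation for r.


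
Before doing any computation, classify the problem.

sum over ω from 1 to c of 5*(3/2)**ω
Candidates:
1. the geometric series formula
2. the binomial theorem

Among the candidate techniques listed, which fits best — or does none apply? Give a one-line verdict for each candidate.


Diagnosis: the geometric series formula — check a ratio of consecutive terms: it is 3/2, independent of the index, so the geometric formula closes the sum.
- the geometric series formula — yes, a natural case for it.
- the binomial theorem: there is no sum-raised-to-a-power identity hiding in these terms.


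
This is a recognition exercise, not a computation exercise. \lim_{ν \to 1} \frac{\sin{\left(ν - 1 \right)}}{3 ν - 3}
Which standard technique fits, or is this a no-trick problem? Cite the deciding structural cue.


Technique: l'Hôpital's rule (0/0) — plug in 1: top and bottom both hit zero, so differentiate each and retry. One could equally expand both pieces locally and compare leading terms; the rule does that in one stroke.


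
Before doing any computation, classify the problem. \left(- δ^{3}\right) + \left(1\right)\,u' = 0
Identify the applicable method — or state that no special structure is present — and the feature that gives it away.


Technique: no special technique — with u absent the equation is not coupled at all: direct integration in δ.


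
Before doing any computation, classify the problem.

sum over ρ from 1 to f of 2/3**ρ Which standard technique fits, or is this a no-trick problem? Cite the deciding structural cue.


Method: the geometric series formula — consecutive terms stand in a fixed index-free ratio — the geometric sum formula closes it.


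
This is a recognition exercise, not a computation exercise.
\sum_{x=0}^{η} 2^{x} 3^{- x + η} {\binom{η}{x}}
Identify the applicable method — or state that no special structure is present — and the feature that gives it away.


Method: the binomial theorem — binomial coefficients against complementary powers of 2 and 3: recognize the binomial expansion and resum.


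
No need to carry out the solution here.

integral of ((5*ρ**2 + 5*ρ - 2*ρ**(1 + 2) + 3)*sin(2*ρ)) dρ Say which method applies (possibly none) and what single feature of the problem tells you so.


Verdict: integration by parts — a polynomial (5*ρ**2 + 5*ρ - 2*ρ**(1 + 2) + 3) against the kernel sin(2*ρ) is the signature bounded-ladder case for integration by parts.


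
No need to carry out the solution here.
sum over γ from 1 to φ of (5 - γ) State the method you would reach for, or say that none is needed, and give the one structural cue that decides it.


Method: no special technique — every summand is a constant multiple of a power of γ — apply the standard power-sum identities one degree at a time.


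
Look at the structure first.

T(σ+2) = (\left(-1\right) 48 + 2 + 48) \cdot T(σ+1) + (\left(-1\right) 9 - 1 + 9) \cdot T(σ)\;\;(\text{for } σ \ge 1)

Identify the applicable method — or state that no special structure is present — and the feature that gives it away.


Best approach: the characteristic-root method — every coefficient is a fixed number and the forcing is zero — substitute r^σ and read off the root equation.


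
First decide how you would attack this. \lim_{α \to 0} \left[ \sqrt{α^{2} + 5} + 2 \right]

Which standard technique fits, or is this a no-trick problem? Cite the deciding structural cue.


Diagnosis: no special technique — the expression is continuous at 0 — substitute and evaluate; no indeterminate form appears.


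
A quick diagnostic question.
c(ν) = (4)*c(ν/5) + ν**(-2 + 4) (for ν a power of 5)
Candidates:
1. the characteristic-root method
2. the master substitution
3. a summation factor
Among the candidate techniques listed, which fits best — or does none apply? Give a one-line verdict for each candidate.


Technique: the master substitution — index division is the fingerprint: ν/5 in the recursive call means substitute ν = 5^m.
- the characteristic-root method — a divided-index call is not the fixed-shift linear shape that characteristic roots solve.
- the master substitution — a fit — the right tool for this form.
- a summation factor — the recursion divides its index rather than shifting it — there is no previous-term chain for a summation factor to telescope.


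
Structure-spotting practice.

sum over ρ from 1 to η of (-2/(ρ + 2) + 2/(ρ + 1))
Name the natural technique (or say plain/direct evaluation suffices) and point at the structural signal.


Verdict: telescoping — consecutive terms evaluate one function at adjacent indices (2/(ρ + 1) is its current value): one term's tail is the next term's head, so the chain collapses.


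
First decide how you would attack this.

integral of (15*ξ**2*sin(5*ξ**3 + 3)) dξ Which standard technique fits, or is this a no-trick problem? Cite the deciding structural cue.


Technique: u-substitution — the only nontrivial dependence routes through 5*ξ**3 + 3, whose derivative supplies the leftover factor up to a constant multiple — u = 5*ξ**3 + 3 flattens it.


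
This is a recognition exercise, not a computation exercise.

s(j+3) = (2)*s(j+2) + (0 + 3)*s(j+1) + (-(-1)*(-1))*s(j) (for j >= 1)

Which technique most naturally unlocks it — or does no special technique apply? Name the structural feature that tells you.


Technique: the characteristic-root method — every coefficient is a fixed number and the forcing is zero — substitute r^j and read off the root equation.


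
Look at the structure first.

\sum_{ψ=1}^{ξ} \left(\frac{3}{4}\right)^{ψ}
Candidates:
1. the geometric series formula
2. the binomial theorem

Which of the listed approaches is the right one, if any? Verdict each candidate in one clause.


Diagnosis: the geometric series formula — the ratio of consecutive terms is the constant \frac{3}{4}, independent of the index — a geometric sum.
- the geometric series formula — yes — fits the structure here.
- the binomial theorem: the summand does not match any term pattern of an expanded binomial power.


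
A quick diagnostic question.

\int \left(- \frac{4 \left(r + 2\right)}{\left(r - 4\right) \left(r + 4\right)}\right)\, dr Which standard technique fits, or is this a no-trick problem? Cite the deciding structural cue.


Verdict: partial fractions — the bottom factors while the top stays lower-degree — split into simple fractions and integrate piece by piece.


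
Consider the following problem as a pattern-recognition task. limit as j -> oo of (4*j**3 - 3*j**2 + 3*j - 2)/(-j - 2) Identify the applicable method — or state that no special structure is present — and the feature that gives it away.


Best approach: dominant-term comparison — divide by the highest power of j present: lower-order terms vanish and the dominant ratio remains. Viewed as a single quotient this is an ∞/∞ form — an at-infinity application of l'Hôpital's rule would also resolve it; comparing leading growth reads the answer without differentiating.


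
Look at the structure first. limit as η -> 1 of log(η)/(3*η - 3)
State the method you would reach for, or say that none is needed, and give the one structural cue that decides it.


Verdict: l'Hôpital's rule (0/0) — plug in 1: top and bottom both hit zero, so differentiate each and retry. One could equally expand both pieces locally and compare leading terms; the rule does that in one stroke.


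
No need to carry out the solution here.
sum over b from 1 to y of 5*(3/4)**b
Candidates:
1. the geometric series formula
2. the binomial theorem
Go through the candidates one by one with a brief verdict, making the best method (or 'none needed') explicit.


Method: the geometric series formula — each summand is the previous one scaled by 3/4; that constant multiplier is itself the geometric structure.
- the geometric series formula — yes — fits the structure here.
- the binomial theorem: no binomial coefficients pair up with complementary powers here.


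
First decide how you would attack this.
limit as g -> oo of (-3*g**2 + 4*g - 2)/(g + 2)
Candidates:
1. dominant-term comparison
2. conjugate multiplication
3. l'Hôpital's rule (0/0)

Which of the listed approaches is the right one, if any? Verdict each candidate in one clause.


Technique: dominant-term comparison — growth-rate triage: the leading powers of g decide the limit, everything else is noise.
- dominant-term comparison — yes, a natural case for it.
- conjugate multiplication — no difference of divergent radicals appears, so rationalizing has nothing to cancel.
- l'Hôpital's rule (0/0) — as a single quotient the expression runs to ∞/∞ at the limit point — an at-infinity form of the rule would apply, though the leading-growth comparison is the direct reading.


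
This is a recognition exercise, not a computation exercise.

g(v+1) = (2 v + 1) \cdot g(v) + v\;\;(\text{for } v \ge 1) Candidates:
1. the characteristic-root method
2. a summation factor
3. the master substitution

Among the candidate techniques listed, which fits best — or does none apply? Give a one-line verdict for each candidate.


Diagnosis: a summation factor — the coefficient 2 v + 1 drifts with the index, so no fixed root exists; normalizing by the cumulative product telescopes it.
- the characteristic-root method — an index-dependent weight blocks the pure exponential ansatz.
- a summation factor: yes, a natural case for it.
- the master substitution: this is shift-type recursion, outside the divide-and-conquer template.


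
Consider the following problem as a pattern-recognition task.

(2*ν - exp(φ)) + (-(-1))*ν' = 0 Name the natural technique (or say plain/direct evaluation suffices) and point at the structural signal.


Verdict: a linear integrating factor — the equation is linear in ν with coefficient 2; multiplying by the integrating factor exp(∫2) makes the left side a perfect derivative.


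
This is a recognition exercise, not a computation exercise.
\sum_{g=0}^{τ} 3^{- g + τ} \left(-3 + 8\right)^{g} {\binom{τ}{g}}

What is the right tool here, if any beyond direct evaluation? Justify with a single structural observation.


Verdict: the binomial theorem — terms weighting {\binom{τ}{g}} against matched powers of (-3 + 8) and 3 reassemble into ((-3 + 8) + 3)^τ by the binomial theorem.


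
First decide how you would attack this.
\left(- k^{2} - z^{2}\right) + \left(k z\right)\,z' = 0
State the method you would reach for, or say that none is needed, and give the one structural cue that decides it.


Verdict: the homogeneous substitution — the slope's numerator and denominator have matching total degree, so it depends only on z/k and the ratio substitution collapses it. Rearranged, this also fits the Bernoulli template directly; the homogeneous substitution reads the structure without the rearrangement.


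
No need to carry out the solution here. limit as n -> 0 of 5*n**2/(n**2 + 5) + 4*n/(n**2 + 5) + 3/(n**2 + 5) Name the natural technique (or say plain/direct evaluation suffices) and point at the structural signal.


Method: no special technique — no zero denominators, no indeterminate clash at 0 — substitute and read off the value.


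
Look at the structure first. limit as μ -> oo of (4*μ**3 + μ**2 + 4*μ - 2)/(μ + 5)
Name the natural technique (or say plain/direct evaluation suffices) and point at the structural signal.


Best approach: dominant-term comparison — divide through by the highest power of μ; every lower-order term dies and the dominant terms decide the limit. l'Hôpital's at-infinity variant applies to the expression viewed as a single quotient; the leading-term comparison is the direct route.


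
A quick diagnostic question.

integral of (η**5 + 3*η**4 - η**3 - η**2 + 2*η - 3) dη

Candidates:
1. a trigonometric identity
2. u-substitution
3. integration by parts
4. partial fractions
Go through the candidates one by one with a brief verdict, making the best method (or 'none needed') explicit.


Best approach: no special technique — scan for structure and find none: constant multiples of powers of η, integrate directly.
- a trigonometric identity — no sine or cosine appears, so there is nothing for a trigonometric identity to act on.
- u-substitution — no substitution does more than relabel what direct integration already handles.
- integration by parts — splitting off a factor buys nothing — the integrand integrates directly without parts.
- partial fractions — the expression is not a ratio of polynomials that decomposes further.


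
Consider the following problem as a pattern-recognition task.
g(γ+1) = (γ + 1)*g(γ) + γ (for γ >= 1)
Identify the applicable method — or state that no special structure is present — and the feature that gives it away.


Verdict: a summation factor — an index-dependent multiplier γ + 1 rules out characteristic roots; a summation factor converts it to a pure difference.


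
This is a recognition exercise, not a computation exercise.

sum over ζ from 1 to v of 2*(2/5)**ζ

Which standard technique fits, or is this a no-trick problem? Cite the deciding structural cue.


Diagnosis: the geometric series formula — the ratio of consecutive terms is the constant 2/5, independent of the index — a geometric sum.


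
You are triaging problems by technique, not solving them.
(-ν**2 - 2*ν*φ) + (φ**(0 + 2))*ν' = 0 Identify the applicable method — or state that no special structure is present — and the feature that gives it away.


Best approach: the homogeneous substitution — the slope's numerator and denominator share total degree; set v = ν/φ and the equation drops to separable form. Rearranged, this also fits the Bernoulli template directly; the homogeneous substitution reads the structure without the rearrangement.


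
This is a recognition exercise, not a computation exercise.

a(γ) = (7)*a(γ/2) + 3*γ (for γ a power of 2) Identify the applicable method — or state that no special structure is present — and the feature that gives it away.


Verdict: the master substitution — the index is divided (γ/2), not shifted — substitute γ = 2^m to straighten it into a shift recurrence.


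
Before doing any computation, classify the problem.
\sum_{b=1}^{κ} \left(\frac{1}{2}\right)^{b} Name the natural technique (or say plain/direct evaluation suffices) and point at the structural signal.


Technique: the geometric series formula — check a ratio of consecutive terms: it is \frac{1}{2}, independent of the index, so the geometric formula closes the sum.


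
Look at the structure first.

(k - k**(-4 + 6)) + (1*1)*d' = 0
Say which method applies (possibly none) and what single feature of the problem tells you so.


Technique: no special technique — the slope is a function of k alone, so integrate both sides directly.


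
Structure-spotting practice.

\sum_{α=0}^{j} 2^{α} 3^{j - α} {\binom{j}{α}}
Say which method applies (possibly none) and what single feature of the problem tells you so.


Method: the binomial theorem — the binomial coefficients weight matched powers of 2 and 3, which is exactly the expansion of a binomial power.


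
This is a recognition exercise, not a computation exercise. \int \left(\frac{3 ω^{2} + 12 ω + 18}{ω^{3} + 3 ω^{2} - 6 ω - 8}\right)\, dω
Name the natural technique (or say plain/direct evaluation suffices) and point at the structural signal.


Best approach: partial fractions — each factor of ω^{3} + 3 ω^{2} - 6 ω - 8 owns one elementary piece of the integrand — separate them and integrate piecewise.


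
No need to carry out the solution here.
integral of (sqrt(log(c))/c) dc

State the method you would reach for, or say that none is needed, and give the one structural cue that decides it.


Diagnosis: u-substitution — everything non-trivial happens through the inner expression log(c), and its derivative accounts for the remaining factor up to a constant, so set u = log(c).


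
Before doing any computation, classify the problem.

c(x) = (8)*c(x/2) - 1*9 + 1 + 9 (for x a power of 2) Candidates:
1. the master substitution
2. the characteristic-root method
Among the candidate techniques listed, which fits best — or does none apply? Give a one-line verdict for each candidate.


Verdict: the master substitution — the call at x/2 makes this multiplicative recursion; the master-style substitution converts it to additive.
- the master substitution: yes, a natural case for it.
- the characteristic-root method — a divided-index call is not the fixed-shift linear shape that characteristic roots solve.


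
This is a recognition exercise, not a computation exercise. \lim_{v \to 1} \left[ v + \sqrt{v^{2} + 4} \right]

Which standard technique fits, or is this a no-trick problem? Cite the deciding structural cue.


Best approach: no special technique — no zero denominators, no indeterminate clash at 1 — substitute and read off the value.


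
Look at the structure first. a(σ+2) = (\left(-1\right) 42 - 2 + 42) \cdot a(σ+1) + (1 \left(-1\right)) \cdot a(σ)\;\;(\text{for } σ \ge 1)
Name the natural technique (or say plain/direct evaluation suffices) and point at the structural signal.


Best approach: the characteristic-root method — linear, homogeneous, constant coefficients: solutions of the form r^σ exist — find the roots of the characteristic polynomial.


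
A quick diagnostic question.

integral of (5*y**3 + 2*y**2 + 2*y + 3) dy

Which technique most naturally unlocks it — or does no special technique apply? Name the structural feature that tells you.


Diagnosis: no special technique — every term is a constant multiple of a power of y; term-wise power-rule integration needs no preliminary transformation.


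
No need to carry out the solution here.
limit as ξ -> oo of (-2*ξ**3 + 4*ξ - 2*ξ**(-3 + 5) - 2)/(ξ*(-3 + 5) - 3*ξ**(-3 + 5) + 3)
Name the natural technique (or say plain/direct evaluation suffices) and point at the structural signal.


Best approach: dominant-term comparison — divide by the highest power of ξ present: lower-order terms vanish and the dominant ratio remains. l'Hôpital's at-infinity variant applies to the expression viewed as a single quotient; the leading-term comparison is the direct route.


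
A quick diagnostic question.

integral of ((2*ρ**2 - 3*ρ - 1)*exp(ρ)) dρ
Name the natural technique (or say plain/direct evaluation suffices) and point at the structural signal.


Verdict: integration by parts — a polynomial factor 2*ρ**2 - 3*ρ - 1 multiplies exp(ρ); differentiating 2*ρ**2 - 3*ρ - 1 lowers its degree while exp(ρ) integrates cleanly, so parts wins.


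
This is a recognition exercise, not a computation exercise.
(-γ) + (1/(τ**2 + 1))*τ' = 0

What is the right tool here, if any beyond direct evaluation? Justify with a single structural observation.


Technique: separation of variables — solved for the derivative, the right side splits multiplicatively into a function of each variable alone — divide and integrate each side. One could also solve this as an exact equation; with each coefficient in its own variable, separating is the same work with fewer steps.


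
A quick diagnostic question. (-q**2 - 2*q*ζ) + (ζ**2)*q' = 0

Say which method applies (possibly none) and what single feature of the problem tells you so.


Best approach: the homogeneous substitution — the slope's numerator and denominator share total degree; set v = q/ζ and the equation drops to separable form. This doubles as a Bernoulli equation in the unknown as written; the homogeneous route needs no setup at all.


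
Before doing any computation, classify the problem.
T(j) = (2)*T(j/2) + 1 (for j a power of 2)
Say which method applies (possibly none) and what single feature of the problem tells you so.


Best approach: the master substitution — recursion at j/2 is multiplicative in the index; logarithmic reindexing via j = 2^m linearizes it.


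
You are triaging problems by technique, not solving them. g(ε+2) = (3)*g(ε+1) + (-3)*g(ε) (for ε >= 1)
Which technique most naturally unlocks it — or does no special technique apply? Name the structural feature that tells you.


Best approach: the characteristic-root method — shift-invariance with fixed coefficients calls for exponential trials; the characteristic polynomial finds every r^ε.


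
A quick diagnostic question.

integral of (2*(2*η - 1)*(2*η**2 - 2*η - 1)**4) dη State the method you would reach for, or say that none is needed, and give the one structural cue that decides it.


Method: u-substitution — collected, the integrand has one factor that is, up to a constant, the derivative of an inner expression the rest depends on — substitute for that inner expression. One could also expand and integrate term by term; the substitution is strictly more direct.


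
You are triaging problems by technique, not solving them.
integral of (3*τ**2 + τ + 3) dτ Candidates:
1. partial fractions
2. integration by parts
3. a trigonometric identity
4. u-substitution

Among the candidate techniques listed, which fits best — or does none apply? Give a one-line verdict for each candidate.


Best approach: no special technique — every term is a constant multiple of a power of τ; term-wise power-rule integration needs no preliminary transformation.
- partial fractions — the expression is not a ratio of polynomials that decomposes further.
- integration by parts: splitting off a factor buys nothing — the integrand integrates directly without parts.
- a trigonometric identity — no sine or cosine appears, so there is nothing for a trigonometric identity to act on.
- u-substitution: no substitution does more than relabel what direct integration already handles.


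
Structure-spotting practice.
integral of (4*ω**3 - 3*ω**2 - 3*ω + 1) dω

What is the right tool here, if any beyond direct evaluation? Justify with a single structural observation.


Technique: no special technique — nothing composite, nothing rational, nothing trigonometric — each constant-multiple power of ω integrates by the power rule alone.


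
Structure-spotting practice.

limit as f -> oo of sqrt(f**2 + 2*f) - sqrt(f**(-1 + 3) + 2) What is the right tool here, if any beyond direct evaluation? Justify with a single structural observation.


Best approach: conjugate multiplication — sqrt(f**2 + 2*f) and sqrt(f**(-1 + 3) + 2) both blow up, but their difference is tame once the conjugate rationalizes it.


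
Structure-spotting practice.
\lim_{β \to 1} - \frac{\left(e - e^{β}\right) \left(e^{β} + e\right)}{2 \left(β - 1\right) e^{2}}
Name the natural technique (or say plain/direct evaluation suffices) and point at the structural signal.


Technique: l'Hôpital's rule (0/0) — plug in 1: top and bottom both hit zero, so differentiate each and retry. A local series expansion at the point resolves it as well; the rule is the packaged version of that step.


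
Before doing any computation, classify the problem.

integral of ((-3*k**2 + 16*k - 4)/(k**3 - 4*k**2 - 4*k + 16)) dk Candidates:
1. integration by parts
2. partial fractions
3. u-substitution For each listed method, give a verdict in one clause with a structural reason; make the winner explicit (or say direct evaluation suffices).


Diagnosis: partial fractions — k**3 - 4*k**2 - 4*k + 16 splits into linear pieces, so the quotient is a sum of simple fractions — decompose before integrating.
- integration by parts: the integrand does not split as a nonconstant polynomial times an exp, sine, cosine of a linear argument, or logarithm — no polynomial-kernel parts product to differentiate one side of.
- partial fractions — a fit — the right tool for this form.
- u-substitution: no subexpression of the integrand serves as a whole-integral substitution inner — individual terms may offer their own, but none carries its derivative as a factor of the full integrand; a working change of variable would have to be constructed from outside the expression.


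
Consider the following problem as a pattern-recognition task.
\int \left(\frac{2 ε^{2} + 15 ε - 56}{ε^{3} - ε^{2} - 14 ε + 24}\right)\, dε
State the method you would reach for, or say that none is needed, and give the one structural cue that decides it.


Technique: partial fractions — with ε^{3} - ε^{2} - 14 ε + 24 factorable and the degree on top strictly smaller, simple-fraction decomposition is immediate.


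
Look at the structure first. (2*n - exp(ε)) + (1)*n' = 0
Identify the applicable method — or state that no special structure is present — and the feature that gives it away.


Method: a linear integrating factor — first power of n, nonzero forcing: the integrating-factor recipe applies verbatim with p = 2.


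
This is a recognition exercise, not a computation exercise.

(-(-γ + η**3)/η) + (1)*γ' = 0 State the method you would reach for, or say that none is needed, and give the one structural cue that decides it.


Best approach: a linear integrating factor — the unknown enters only to the first power against a nonzero forcing term — the integrating-factor template applies directly.


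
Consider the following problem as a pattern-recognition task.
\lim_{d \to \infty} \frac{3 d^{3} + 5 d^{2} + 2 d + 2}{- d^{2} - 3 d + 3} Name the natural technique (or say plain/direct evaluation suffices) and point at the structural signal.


Method: dominant-term comparison — growth-rate triage: the leading powers of d decide the limit, everything else is noise. Viewed as a single quotient this is an ∞/∞ form — an at-infinity application of l'Hôpital's rule would also resolve it; comparing leading growth reads the answer without differentiating.


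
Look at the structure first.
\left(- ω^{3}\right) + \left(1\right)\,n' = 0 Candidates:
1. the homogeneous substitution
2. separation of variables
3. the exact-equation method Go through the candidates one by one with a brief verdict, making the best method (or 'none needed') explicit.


Technique: no special technique — the slope is a function of ω alone, so integrate both sides directly.
- the homogeneous substitution — the slope does not depend on the ratio of the variables alone.
- separation of variables — with no unknown in the slope, separating variables is a formality — the equation integrates directly.
- the exact-equation method — the unknown never enters the equation — exactness holds emptily, with nothing for the method to add.


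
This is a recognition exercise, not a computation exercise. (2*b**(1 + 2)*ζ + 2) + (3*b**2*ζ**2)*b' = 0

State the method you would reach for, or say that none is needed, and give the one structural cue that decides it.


Best approach: the exact-equation method — because the two cross partials coincide, the form is conservative as written — recover its potential in (ζ, b).


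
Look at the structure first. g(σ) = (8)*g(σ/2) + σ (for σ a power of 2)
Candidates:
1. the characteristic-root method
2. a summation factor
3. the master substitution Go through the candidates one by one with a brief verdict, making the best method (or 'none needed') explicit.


Diagnosis: the master substitution — index division is the fingerprint: σ/2 in the recursive call means substitute σ = 2^m.
- the characteristic-root method: a divided-index call is not the fixed-shift linear shape that characteristic roots solve.
- a summation factor: the recursion divides its index rather than shifting it — there is no previous-term chain for a summation factor to telescope.
- the master substitution: applies; the problem has the shape this method handles.


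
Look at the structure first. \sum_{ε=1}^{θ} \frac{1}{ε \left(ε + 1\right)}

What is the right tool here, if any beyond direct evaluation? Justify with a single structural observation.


Technique: telescoping — \frac{1}{ε \left(ε + 1\right)} decomposes into shift-paired simple fractions; the series telescopes to finitely many boundary pieces.


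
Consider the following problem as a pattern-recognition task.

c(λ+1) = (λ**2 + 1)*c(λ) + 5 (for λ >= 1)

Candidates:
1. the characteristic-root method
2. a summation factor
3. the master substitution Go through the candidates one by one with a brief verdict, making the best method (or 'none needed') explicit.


Verdict: a summation factor — rescale the sequence by the product of the weights λ**2 + 1 so far — the recurrence collapses to a plain running sum.
- the characteristic-root method — an index-dependent weight blocks the pure exponential ansatz.
- a summation factor — yes — fits the structure here.
- the master substitution: there is no divide-the-index recursive argument.


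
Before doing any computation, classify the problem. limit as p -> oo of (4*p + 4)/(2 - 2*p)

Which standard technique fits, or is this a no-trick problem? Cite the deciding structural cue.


Technique: dominant-term comparison — divide by the highest power of p present: lower-order terms vanish and the dominant ratio remains. l'Hôpital's at-infinity variant applies to the expression viewed as a single quotient; the leading-term comparison is the direct route.


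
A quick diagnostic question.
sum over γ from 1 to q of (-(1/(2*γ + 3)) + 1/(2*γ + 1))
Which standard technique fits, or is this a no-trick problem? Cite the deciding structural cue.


Verdict: telescoping — the summand is 1/(2*γ + 1) minus the same expression shifted by one, so consecutive terms cancel in pairs.


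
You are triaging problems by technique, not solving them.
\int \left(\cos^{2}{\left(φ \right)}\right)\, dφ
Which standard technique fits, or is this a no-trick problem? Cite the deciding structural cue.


Verdict: a trigonometric identity — apply power reduction to \cos^{2}{\left(φ \right)}; each application halves the trigonometric degree.


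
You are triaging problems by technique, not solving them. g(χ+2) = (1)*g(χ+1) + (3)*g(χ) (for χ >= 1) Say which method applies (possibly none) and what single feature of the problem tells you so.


Verdict: the characteristic-root method — this is the constant-coefficient homogeneous case — the whole solution in χ reduces to a polynomial's roots.
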